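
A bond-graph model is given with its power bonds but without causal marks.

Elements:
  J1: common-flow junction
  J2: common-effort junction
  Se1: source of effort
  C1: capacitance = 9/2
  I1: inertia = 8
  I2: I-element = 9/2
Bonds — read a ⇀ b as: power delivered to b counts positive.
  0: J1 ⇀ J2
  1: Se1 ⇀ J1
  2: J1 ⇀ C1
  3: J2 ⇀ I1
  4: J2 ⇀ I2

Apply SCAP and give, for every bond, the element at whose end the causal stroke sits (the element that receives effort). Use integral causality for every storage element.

bond 1 →J1  (source Se1 imposes e)
bond 2 →J1  (C1 outputs effort q/C1)
bond 0 →J2  (J1: last free bond brings flow in)
bond 3 →I1  (common-e at J2 fixed by 0)
bond 4 →I2  (J2 effort already set via bond 0)

b0 stroke at J2
b1 stroke at J1
b2 stroke at J1
b3 stroke at I1
b4 stroke at I2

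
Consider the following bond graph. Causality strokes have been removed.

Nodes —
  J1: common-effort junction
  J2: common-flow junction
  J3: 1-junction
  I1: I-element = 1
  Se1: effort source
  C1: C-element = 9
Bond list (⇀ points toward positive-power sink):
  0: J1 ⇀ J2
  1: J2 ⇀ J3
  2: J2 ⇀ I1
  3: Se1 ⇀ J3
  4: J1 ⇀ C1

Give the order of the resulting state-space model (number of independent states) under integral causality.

β3 →J3  (source Se1 imposes e)
β1 →J2  (J3 needs exactly one f-in)
β2 →I1  (prefer integral on I1)
β0 →J2  (J2: bond 2 brought flow, rest push out)
β4 →J1  (J1: last free bond brings effort in)

2  (C1, I1 all integral)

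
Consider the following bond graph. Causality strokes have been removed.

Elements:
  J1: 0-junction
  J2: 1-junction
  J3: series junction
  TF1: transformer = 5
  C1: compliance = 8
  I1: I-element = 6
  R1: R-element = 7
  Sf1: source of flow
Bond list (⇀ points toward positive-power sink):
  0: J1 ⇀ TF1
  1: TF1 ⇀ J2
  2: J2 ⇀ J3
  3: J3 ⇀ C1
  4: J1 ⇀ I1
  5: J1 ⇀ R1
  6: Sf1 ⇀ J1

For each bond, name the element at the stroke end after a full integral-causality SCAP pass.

β0 stroke at J1
β1 stroke at TF1
β2 stroke at J2
β3 stroke at J3
β4 stroke at I1
β5 stroke at R1
β6 stroke at Sf1

b6 →Sf1  (Sf1: flow source, stroke at near end)
b3 →J3  (prefer integral on C1)
b2 →J2  (closing 1-jn rule on J3)
b1 →TF1  (J2 needs exactly one f-in)
b0 →J1  (TF1: transformer flips bond 1)
b4 →I1  (J1 effort already set via bond 0)
b5 →R1  (J1 effort already set via bond 0)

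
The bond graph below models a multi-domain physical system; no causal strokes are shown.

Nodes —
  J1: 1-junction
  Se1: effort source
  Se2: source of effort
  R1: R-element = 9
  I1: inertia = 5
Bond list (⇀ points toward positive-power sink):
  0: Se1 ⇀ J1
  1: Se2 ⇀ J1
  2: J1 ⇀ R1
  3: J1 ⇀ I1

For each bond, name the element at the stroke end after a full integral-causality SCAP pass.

b0 →J1
b1 →J1
b2 →J1
b3 →I1

b0 |J1  (source Se1 imposes e)
b1 |J1  (Se2 fixes effort; stroke away)
b3 |I1  (I1: I, integral causality)
b2 |J1  (J1: bond 3 brought flow, rest push out)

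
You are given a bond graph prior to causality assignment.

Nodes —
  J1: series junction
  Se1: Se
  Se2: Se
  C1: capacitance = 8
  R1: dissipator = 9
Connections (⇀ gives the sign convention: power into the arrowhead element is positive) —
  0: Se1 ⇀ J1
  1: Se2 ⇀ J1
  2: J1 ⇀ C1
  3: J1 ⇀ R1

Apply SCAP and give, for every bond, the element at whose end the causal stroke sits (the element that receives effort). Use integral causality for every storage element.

bond 0 |J1  (Se1 (Se) sets effort on bond)
bond 1 |J1  (source Se2 imposes e)
bond 2 |J1  (C1: C, integral causality)
bond 3 |R1  (J1: last free bond brings flow in)

β0 →J1
β1 →J1
β2 →J1
β3 →R1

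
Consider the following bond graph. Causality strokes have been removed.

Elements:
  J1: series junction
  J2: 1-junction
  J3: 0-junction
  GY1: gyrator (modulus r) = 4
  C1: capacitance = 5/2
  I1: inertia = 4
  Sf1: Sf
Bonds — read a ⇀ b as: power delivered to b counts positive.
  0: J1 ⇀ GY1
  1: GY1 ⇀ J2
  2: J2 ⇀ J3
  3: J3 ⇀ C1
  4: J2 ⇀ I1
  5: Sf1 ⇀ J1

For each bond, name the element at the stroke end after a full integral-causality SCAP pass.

bond 0 |J1
bond 1 |J2
bond 2 |J2
bond 3 |J3
bond 4 |I1
bond 5 |Sf1

b5 stroke→Sf1  (source Sf1 imposes f)
b0 stroke→J1  (1-jn J1 has f-setter on 5)
b1 stroke→J2  (GY GY1: same side as bond 0)
b3 stroke→J3  (prefer integral on C1)
b2 stroke→J2  (J3: bond 3 brought effort, rest push out)
b4 stroke→I1  (closing 1-jn rule on J2)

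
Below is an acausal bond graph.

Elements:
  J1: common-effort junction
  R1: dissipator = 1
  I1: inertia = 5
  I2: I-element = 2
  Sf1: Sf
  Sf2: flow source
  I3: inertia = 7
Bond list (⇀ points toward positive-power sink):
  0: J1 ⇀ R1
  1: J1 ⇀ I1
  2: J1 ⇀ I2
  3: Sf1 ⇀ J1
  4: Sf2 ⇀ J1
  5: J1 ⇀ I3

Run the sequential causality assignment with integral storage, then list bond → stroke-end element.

bond 3 |Sf1  (source Sf1 imposes f)
bond 4 |Sf2  (Sf2 (Sf) sets flow on bond)
bond 1 |I1  (I1 integral (f out))
bond 2 |I2  (I2: I, integral causality)
bond 5 |I3  (I3 integral (f out))
bond 0 |J1  (J1: last free bond brings effort in)

b0 |J1
b1 |I1
b2 |I2
b3 |Sf1
b4 |Sf2
b5 |I3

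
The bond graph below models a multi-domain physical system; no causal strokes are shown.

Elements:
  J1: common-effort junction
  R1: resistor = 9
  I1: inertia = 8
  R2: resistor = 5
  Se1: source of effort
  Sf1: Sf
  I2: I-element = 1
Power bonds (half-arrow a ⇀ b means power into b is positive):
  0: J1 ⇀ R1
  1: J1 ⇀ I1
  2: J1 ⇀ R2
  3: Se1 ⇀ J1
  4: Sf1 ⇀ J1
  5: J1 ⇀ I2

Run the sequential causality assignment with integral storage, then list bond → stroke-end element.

b0 →R1
b1 →I1
b2 →R2
b3 →J1
b4 →Sf1
b5 →I2

b3 stroke→J1  (Se1 (Se) sets effort on bond)
b4 stroke→Sf1  (Sf1 (Sf) sets flow on bond)
b0 stroke→R1  (J1: bond 3 brought effort, rest push out)
b1 stroke→I1  (J1 effort already set via bond 3)
b2 stroke→R2  (J1 effort already set via bond 3)
b5 stroke→I2  (J1 effort already set via bond 3)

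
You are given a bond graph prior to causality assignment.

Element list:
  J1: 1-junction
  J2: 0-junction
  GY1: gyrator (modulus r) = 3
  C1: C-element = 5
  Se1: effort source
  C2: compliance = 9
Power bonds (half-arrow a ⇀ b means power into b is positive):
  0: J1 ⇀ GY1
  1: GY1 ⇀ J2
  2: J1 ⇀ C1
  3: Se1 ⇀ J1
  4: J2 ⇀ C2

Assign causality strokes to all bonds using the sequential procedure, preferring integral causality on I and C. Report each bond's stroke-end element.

bond 3 →J1  (Se1 fixes effort; stroke away)
bond 2 →J1  (C1 outputs effort q/C1)
bond 0 →GY1  (J1: last free bond brings flow in)
bond 1 →GY1  (GY GY1: same side as bond 0)
bond 4 →J2  (J2: last free bond brings effort in)

b0 stroke at GY1
b1 stroke at GY1
b2 stroke at J1
b3 stroke at J1
b4 stroke at J2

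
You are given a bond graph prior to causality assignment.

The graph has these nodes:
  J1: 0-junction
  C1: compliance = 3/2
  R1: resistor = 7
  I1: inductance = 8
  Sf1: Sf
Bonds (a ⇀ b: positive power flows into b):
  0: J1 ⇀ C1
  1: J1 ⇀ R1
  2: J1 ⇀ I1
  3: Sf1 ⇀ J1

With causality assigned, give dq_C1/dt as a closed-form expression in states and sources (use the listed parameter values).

bond 3 |Sf1  (Sf1 fixes flow; stroke at Sf1)
bond 0 |J1  (C1: C, integral causality)
bond 1 |R1  (J1 effort already set via bond 0)
bond 2 |I1  (common-e at J1 fixed by 0)

dq_C1/dt = F_Sf1 - p_I1/8 - 2*q_C1/21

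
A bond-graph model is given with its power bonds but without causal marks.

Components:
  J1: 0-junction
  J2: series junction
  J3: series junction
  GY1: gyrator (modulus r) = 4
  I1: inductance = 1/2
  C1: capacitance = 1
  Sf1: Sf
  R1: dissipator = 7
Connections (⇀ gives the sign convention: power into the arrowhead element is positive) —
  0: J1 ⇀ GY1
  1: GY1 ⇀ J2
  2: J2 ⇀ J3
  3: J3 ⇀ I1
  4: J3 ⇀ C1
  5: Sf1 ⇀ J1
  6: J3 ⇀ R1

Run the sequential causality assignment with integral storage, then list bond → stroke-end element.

β0 |J1
β1 |J2
β2 |J3
β3 |I1
β4 |J3
β5 |Sf1
β6 |J3

#5 →Sf1  (Sf1 fixes flow; stroke at Sf1)
#0 →J1  (only one effort-in slot at J1)
#1 →J2  (GY GY1: same side as bond 0)
#2 →J3  (J2 needs exactly one f-in)
#3 →I1  (I1 integral (f out))
#4 →J3  (J3: bond 3 brought flow, rest push out)
#6 →J3  (J3: bond 3 brought flow, rest push out)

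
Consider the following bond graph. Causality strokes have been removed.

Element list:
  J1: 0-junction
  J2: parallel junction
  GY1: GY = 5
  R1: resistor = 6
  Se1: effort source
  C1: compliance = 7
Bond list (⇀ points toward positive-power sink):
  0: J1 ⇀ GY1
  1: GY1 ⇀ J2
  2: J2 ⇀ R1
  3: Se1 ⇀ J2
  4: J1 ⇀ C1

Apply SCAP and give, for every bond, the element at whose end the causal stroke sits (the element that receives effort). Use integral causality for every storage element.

β3 stroke→J2  (Se1 fixes effort; stroke away)
β1 stroke→GY1  (J2 effort already set via bond 3)
β2 stroke→R1  (0-jn J2 has e-setter on 3)
β0 stroke→GY1  (GY1: gyrator matches bond 1)
β4 stroke→J1  (J1: last free bond brings effort in)

bond 0 →GY1
bond 1 →GY1
bond 2 →R1
bond 3 →J2
bond 4 →J1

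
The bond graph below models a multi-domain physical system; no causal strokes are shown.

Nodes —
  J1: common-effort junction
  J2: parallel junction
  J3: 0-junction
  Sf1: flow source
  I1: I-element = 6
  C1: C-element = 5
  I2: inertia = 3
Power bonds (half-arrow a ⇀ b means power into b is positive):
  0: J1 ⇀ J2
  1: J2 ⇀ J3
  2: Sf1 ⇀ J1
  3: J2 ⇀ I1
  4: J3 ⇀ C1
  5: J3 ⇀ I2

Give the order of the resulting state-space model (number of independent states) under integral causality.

3  (C1, I1, I2 all integral)

b2 stroke at Sf1  (source Sf1 imposes f)
b0 stroke at J1  (closing 0-jn rule on J1)
b3 stroke at I1  (I1 integral (f out))
b1 stroke at J2  (only one effort-in slot at J2)
b4 stroke at J3  (C1 outputs effort q/C1)
b5 stroke at I2  (J3: bond 4 brought effort, rest push out)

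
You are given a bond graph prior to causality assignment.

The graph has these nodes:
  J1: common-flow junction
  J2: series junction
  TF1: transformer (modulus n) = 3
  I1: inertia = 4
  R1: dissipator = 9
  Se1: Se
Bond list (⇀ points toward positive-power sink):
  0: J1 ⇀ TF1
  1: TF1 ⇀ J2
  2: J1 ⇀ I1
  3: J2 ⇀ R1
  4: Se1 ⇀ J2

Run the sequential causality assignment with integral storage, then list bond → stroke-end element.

β0 stroke at J1
β1 stroke at TF1
β2 stroke at I1
β3 stroke at J2
β4 stroke at J2

β4 stroke at J2  (Se1 fixes effort; stroke away)
β2 stroke at I1  (I1 outputs flow p/I1)
β0 stroke at J1  (J1: bond 2 brought flow, rest push out)
β1 stroke at TF1  (through TF1, causality passes straight; one stroke at TF1)
β3 stroke at J2  (J2 flow already set via bond 1)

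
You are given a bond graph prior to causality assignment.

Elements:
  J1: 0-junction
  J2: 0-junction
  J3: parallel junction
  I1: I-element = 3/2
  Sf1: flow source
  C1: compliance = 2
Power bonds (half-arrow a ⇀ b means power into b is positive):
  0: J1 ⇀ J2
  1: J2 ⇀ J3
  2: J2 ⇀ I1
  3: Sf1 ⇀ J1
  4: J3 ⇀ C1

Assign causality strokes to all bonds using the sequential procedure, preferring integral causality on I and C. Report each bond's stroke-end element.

bond 0 |J1
bond 1 |J2
bond 2 |I1
bond 3 |Sf1
bond 4 |J3

b3 stroke→Sf1  (Sf1 fixes flow; stroke at Sf1)
b0 stroke→J1  (J1: last free bond brings effort in)
b2 stroke→I1  (I1: I, integral causality)
b1 stroke→J2  (closing 0-jn rule on J2)
b4 stroke→J3  (closing 0-jn rule on J3)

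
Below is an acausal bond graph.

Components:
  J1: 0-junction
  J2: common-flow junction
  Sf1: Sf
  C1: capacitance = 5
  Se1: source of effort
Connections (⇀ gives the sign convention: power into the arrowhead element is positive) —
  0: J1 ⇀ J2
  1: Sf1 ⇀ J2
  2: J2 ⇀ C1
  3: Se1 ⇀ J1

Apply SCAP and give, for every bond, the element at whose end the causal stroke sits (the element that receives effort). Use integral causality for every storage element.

bond 1 stroke at Sf1  (Sf1: flow source, stroke at near end)
bond 3 stroke at J1  (Se1 (Se) sets effort on bond)
bond 0 stroke at J2  (J1 effort already set via bond 3)
bond 2 stroke at J2  (common-f at J2 fixed by 1)

β0 →J2
β1 →Sf1
β2 →J2
β3 →J1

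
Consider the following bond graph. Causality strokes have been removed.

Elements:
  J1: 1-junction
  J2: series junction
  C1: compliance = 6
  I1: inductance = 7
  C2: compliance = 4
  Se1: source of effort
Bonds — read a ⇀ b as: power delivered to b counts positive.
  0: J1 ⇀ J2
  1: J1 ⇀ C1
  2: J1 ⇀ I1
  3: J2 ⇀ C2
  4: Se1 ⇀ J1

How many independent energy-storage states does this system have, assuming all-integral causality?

b4 |J1  (Se1 fixes effort; stroke away)
b1 |J1  (C1: C, integral causality)
b2 |I1  (prefer integral on I1)
b0 |J1  (1-jn J1 has f-setter on 2)
b3 |J2  (J2: bond 0 brought flow, rest push out)

3  (C1, C2, I1 all integral)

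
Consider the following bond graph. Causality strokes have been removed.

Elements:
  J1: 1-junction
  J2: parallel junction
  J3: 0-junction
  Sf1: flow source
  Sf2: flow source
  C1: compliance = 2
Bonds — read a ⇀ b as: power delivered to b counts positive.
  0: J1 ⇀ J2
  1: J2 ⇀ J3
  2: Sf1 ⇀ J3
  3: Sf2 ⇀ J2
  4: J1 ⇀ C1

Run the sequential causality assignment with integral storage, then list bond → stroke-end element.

bond 0 |J2
bond 1 |J3
bond 2 |Sf1
bond 3 |Sf2
bond 4 |J1

b2 stroke at Sf1  (source Sf1 imposes f)
b3 stroke at Sf2  (source Sf2 imposes f)
b1 stroke at J3  (J3 needs exactly one e-in)
b0 stroke at J2  (closing 0-jn rule on J2)
b4 stroke at J1  (common-f at J1 fixed by 0)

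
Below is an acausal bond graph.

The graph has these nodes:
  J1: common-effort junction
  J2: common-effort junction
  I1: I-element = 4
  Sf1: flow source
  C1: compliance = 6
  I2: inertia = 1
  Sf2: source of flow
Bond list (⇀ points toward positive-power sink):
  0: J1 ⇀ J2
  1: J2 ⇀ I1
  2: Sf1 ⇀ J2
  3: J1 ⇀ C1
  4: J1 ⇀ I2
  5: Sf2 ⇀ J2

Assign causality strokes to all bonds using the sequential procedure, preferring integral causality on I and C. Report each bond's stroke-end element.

bond 2 stroke→Sf1  (Sf1: flow source, stroke at near end)
bond 5 stroke→Sf2  (source Sf2 imposes f)
bond 1 stroke→I1  (I1 integral (f out))
bond 0 stroke→J2  (J2: last free bond brings effort in)
bond 3 stroke→J1  (prefer integral on C1)
bond 4 stroke→I2  (J1 effort already set via bond 3)

β0 stroke→J2
β1 stroke→I1
β2 stroke→Sf1
β3 stroke→J1
β4 stroke→I2
β5 stroke→Sf2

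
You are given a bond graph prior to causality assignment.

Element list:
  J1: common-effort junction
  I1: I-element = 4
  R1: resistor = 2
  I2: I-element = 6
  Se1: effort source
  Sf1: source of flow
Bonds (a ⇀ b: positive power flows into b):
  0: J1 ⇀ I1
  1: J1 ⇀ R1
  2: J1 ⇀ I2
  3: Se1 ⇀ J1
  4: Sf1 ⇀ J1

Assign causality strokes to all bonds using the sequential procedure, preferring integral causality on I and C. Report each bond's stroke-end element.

#3 stroke at J1  (Se1: effort source, stroke at far end)
#4 stroke at Sf1  (Sf1 (Sf) sets flow on bond)
#0 stroke at I1  (common-e at J1 fixed by 3)
#1 stroke at R1  (J1: bond 3 brought effort, rest push out)
#2 stroke at I2  (J1 effort already set via bond 3)

bond 0 stroke at I1
bond 1 stroke at R1
bond 2 stroke at I2
bond 3 stroke at J1
bond 4 stroke at Sf1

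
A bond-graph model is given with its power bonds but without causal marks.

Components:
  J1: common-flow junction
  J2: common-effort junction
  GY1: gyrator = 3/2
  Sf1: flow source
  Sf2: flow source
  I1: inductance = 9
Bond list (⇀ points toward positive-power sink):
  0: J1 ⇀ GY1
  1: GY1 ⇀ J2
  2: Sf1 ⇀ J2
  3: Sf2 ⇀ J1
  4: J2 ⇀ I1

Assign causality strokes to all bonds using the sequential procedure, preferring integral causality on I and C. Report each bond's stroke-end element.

b2 |Sf1  (source Sf1 imposes f)
b3 |Sf2  (Sf2 fixes flow; stroke at Sf2)
b0 |J1  (J1 flow already set via bond 3)
b1 |J2  (GY1: gyrator matches bond 0)
b4 |I1  (common-e at J2 fixed by 1)

#0 stroke at J1
#1 stroke at J2
#2 stroke at Sf1
#3 stroke at Sf2
#4 stroke at I1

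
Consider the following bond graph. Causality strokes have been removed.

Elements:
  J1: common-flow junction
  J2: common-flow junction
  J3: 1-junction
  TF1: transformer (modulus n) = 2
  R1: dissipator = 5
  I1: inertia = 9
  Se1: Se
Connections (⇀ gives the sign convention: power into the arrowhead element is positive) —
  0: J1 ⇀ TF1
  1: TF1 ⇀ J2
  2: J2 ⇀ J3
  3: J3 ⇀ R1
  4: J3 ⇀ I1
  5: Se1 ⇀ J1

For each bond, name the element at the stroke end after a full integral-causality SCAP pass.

β0 |TF1
β1 |J2
β2 |J3
β3 |J3
β4 |I1
β5 |J1

β5 →J1  (Se1 (Se) sets effort on bond)
β0 →TF1  (only one flow-in slot at J1)
β1 →J2  (TF1 one-in-one-out from 0)
β2 →J3  (J2 needs exactly one f-in)
β4 →I1  (I1: I, integral causality)
β3 →J3  (1-jn J3 has f-setter on 4)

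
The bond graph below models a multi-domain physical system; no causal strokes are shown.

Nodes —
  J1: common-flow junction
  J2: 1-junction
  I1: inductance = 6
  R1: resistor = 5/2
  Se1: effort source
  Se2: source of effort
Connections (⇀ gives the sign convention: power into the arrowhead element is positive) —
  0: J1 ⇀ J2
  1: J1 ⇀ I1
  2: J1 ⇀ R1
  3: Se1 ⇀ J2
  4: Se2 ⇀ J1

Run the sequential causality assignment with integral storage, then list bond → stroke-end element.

β0 stroke→J1
β1 stroke→I1
β2 stroke→J1
β3 stroke→J2
β4 stroke→J1

bond 3 stroke→J2  (source Se1 imposes e)
bond 4 stroke→J1  (Se2 fixes effort; stroke away)
bond 0 stroke→J1  (J2 needs exactly one f-in)
bond 1 stroke→I1  (prefer integral on I1)
bond 2 stroke→J1  (1-jn J1 has f-setter on 1)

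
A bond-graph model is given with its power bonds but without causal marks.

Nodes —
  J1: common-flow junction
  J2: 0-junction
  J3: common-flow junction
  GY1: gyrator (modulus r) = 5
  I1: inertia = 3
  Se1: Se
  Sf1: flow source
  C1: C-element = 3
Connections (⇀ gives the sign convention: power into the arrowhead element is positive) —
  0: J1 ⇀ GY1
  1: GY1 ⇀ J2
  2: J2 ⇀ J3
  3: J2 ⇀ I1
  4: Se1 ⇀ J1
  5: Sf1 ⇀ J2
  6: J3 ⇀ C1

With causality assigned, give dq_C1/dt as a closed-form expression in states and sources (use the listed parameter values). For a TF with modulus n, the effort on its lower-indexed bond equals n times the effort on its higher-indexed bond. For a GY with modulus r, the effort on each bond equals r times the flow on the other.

dq_C1/dt = E_Se1/5 + F_Sf1 - p_I1/3

bond 4 |J1  (Se1 fixes effort; stroke away)
bond 5 |Sf1  (source Sf1 imposes f)
bond 0 |GY1  (only one flow-in slot at J1)
bond 1 |GY1  (GY GY1: same side as bond 0)
bond 3 |I1  (I1 outputs flow p/I1)
bond 2 |J2  (closing 0-jn rule on J2)
bond 6 |J3  (J3 flow already set via bond 2)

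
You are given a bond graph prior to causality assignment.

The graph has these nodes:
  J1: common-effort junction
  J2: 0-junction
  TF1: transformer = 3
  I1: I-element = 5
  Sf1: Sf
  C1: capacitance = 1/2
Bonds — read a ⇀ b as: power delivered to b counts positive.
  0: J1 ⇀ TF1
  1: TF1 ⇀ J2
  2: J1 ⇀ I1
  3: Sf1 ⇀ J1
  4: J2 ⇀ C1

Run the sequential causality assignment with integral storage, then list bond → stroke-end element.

b3 stroke at Sf1  (Sf1 (Sf) sets flow on bond)
b2 stroke at I1  (prefer integral on I1)
b0 stroke at J1  (J1: last free bond brings effort in)
b1 stroke at TF1  (through TF1, causality passes straight; one stroke at TF1)
b4 stroke at J2  (only one effort-in slot at J2)

#0 stroke→J1
#1 stroke→TF1
#2 stroke→I1
#3 stroke→Sf1
#4 stroke→J2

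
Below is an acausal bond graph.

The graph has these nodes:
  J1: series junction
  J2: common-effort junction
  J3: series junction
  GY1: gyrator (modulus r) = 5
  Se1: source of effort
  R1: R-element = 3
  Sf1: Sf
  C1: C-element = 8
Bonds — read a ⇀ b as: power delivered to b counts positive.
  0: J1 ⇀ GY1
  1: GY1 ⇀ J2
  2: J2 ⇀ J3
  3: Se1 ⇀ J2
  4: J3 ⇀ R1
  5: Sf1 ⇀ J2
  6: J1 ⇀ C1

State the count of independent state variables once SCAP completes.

#3 stroke at J2  (Se1 fixes effort; stroke away)
#5 stroke at Sf1  (Sf1 fixes flow; stroke at Sf1)
#1 stroke at GY1  (J2 effort already set via bond 3)
#2 stroke at J3  (J2: bond 3 brought effort, rest push out)
#4 stroke at R1  (J3: last free bond brings flow in)
#0 stroke at GY1  (GY1 both-in/both-out from 1)
#6 stroke at J1  (common-f at J1 fixed by 0)

1  (C1 all integral)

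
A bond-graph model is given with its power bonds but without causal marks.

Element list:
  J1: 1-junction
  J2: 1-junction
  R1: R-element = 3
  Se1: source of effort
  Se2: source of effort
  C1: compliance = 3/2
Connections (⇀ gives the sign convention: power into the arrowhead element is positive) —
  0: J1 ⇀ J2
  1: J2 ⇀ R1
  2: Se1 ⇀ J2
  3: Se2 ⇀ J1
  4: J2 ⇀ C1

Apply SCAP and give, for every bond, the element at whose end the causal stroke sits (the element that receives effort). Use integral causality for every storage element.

b0 stroke at J2
b1 stroke at R1
b2 stroke at J2
b3 stroke at J1
b4 stroke at J2

#2 stroke→J2  (Se1 fixes effort; stroke away)
#3 stroke→J1  (Se2 fixes effort; stroke away)
#0 stroke→J2  (J1 needs exactly one f-in)
#4 stroke→J2  (C1: C, integral causality)
#1 stroke→R1  (J2 needs exactly one f-in)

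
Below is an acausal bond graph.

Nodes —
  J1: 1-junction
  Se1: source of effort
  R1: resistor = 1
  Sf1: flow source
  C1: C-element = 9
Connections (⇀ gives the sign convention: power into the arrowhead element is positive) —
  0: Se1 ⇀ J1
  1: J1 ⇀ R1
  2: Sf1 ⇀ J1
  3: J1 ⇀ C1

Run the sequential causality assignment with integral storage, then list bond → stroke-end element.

b0 |J1  (Se1: effort source, stroke at far end)
b2 |Sf1  (Sf1: flow source, stroke at near end)
b1 |J1  (common-f at J1 fixed by 2)
b3 |J1  (common-f at J1 fixed by 2)

b0 stroke→J1
b1 stroke→J1
b2 stroke→Sf1
b3 stroke→J1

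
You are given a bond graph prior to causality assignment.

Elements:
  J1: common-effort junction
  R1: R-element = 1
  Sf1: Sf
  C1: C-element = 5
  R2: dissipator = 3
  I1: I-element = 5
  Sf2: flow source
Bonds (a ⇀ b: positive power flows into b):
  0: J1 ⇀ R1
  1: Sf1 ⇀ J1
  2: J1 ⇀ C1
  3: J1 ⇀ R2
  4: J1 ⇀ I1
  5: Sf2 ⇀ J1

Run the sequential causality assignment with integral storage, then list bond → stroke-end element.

bond 1 stroke at Sf1  (Sf1 fixes flow; stroke at Sf1)
bond 5 stroke at Sf2  (Sf2 fixes flow; stroke at Sf2)
bond 2 stroke at J1  (C1 integral (e out))
bond 0 stroke at R1  (J1: bond 2 brought effort, rest push out)
bond 3 stroke at R2  (0-jn J1 has e-setter on 2)
bond 4 stroke at I1  (J1: bond 2 brought effort, rest push out)

#0 →R1
#1 →Sf1
#2 →J1
#3 →R2
#4 →I1
#5 →Sf2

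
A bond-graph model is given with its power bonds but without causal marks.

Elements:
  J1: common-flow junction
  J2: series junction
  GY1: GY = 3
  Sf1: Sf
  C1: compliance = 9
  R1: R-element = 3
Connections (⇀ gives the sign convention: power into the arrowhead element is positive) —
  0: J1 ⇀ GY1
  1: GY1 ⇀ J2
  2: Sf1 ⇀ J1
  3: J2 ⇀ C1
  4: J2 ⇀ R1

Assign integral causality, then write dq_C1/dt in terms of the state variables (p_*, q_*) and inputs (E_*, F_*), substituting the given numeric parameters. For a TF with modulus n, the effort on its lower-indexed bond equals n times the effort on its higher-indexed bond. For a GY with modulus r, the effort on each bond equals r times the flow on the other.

dq_C1/dt = F_Sf1 - q_C1/27

bond 2 →Sf1  (Sf1 (Sf) sets flow on bond)
bond 0 →J1  (1-jn J1 has f-setter on 2)
bond 1 →J2  (GY GY1: same side as bond 0)
bond 3 →J2  (C1: C, integral causality)
bond 4 →R1  (only one flow-in slot at J2)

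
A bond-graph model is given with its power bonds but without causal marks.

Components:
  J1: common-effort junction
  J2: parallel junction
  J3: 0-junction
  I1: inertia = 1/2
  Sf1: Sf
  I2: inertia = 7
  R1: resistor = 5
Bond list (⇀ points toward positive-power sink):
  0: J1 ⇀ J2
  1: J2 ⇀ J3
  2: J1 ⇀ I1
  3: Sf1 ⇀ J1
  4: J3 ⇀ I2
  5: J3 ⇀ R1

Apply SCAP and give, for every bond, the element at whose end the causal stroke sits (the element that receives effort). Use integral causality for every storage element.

b3 stroke at Sf1  (source Sf1 imposes f)
b2 stroke at I1  (I1 outputs flow p/I1)
b0 stroke at J1  (closing 0-jn rule on J1)
b1 stroke at J2  (closing 0-jn rule on J2)
b4 stroke at I2  (I2 integral (f out))
b5 stroke at J3  (J3 needs exactly one e-in)

β0 stroke at J1
β1 stroke at J2
β2 stroke at I1
β3 stroke at Sf1
β4 stroke at I2
β5 stroke at J3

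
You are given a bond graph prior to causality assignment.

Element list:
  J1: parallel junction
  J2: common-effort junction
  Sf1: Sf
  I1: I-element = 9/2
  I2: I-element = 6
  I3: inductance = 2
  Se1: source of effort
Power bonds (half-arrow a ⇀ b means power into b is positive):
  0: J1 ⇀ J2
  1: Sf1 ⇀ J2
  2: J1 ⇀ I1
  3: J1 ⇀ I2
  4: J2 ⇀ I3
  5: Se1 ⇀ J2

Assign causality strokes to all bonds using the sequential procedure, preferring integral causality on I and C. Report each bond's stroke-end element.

b0 stroke→J1
b1 stroke→Sf1
b2 stroke→I1
b3 stroke→I2
b4 stroke→I3
b5 stroke→J2

bond 1 |Sf1  (Sf1: flow source, stroke at near end)
bond 5 |J2  (source Se1 imposes e)
bond 0 |J1  (common-e at J2 fixed by 5)
bond 4 |I3  (J2: bond 5 brought effort, rest push out)
bond 2 |I1  (J1: bond 0 brought effort, rest push out)
bond 3 |I2  (0-jn J1 has e-setter on 0)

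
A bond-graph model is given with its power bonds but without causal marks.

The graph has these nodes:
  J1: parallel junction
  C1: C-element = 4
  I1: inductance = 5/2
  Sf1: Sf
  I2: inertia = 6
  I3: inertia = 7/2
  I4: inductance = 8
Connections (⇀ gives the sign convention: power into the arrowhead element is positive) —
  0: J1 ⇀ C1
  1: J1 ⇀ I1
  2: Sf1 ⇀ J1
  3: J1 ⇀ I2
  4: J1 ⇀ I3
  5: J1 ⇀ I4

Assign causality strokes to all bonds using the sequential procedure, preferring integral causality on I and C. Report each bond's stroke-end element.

β0 stroke→J1
β1 stroke→I1
β2 stroke→Sf1
β3 stroke→I2
β4 stroke→I3
β5 stroke→I4

b2 stroke at Sf1  (Sf1: flow source, stroke at near end)
b0 stroke at J1  (C1 integral (e out))
b1 stroke at I1  (0-jn J1 has e-setter on 0)
b3 stroke at I2  (J1: bond 0 brought effort, rest push out)
b4 stroke at I3  (0-jn J1 has e-setter on 0)
b5 stroke at I4  (J1 effort already set via bond 0)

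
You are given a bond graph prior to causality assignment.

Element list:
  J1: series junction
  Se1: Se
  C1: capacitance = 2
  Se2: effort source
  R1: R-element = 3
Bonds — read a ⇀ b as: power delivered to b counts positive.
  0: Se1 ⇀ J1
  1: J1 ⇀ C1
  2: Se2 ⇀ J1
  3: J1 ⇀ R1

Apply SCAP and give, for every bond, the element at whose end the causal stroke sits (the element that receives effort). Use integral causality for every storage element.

β0 →J1  (Se1 fixes effort; stroke away)
β2 →J1  (source Se2 imposes e)
β1 →J1  (C1 integral (e out))
β3 →R1  (closing 1-jn rule on J1)

b0 →J1
b1 →J1
b2 →J1
b3 →R1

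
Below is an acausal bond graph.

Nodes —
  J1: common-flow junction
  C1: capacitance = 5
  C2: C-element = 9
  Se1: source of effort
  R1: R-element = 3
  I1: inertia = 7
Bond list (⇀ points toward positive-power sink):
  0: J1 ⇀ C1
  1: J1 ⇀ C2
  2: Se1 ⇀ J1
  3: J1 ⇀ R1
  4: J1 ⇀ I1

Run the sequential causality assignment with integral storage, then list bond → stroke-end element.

bond 0 |J1
bond 1 |J1
bond 2 |J1
bond 3 |J1
bond 4 |I1

β2 |J1  (Se1: effort source, stroke at far end)
β0 |J1  (C1 outputs effort q/C1)
β1 |J1  (C2 outputs effort q/C2)
β4 |I1  (prefer integral on I1)
β3 |J1  (1-jn J1 has f-setter on 4)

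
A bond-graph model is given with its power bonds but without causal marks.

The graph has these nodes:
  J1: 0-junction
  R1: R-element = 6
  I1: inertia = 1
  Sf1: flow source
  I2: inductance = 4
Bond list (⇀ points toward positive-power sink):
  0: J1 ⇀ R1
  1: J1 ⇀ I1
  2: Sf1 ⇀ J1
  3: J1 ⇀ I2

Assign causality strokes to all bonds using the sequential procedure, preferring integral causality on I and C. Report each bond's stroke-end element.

β0 stroke→J1
β1 stroke→I1
β2 stroke→Sf1
β3 stroke→I2

b2 |Sf1  (Sf1 (Sf) sets flow on bond)
b1 |I1  (I1: I, integral causality)
b3 |I2  (I2: I, integral causality)
b0 |J1  (only one effort-in slot at J1)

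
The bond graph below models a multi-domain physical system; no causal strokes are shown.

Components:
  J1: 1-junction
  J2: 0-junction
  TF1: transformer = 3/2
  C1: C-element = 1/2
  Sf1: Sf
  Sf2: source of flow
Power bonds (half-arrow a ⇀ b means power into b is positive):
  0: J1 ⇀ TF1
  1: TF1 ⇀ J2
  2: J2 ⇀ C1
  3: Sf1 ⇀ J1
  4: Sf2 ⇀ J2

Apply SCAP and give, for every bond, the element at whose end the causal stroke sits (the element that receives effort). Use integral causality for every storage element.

bond 3 →Sf1  (source Sf1 imposes f)
bond 4 →Sf2  (Sf2 fixes flow; stroke at Sf2)
bond 0 →J1  (J1: bond 3 brought flow, rest push out)
bond 1 →TF1  (through TF1, causality passes straight; one stroke at TF1)
bond 2 →J2  (J2 needs exactly one e-in)

bond 0 |J1
bond 1 |TF1
bond 2 |J2
bond 3 |Sf1
bond 4 |Sf2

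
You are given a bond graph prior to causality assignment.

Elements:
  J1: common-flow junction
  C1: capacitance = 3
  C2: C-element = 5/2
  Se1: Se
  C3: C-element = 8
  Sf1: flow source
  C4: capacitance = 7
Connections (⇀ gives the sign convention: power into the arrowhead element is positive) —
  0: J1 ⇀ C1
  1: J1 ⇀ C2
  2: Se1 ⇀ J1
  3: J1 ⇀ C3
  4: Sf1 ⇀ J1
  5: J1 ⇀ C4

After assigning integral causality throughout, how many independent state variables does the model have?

4  (C1, C2, C3, C4 all integral)

#2 |J1  (Se1: effort source, stroke at far end)
#4 |Sf1  (Sf1 fixes flow; stroke at Sf1)
#0 |J1  (J1 flow already set via bond 4)
#1 |J1  (1-jn J1 has f-setter on 4)
#3 |J1  (common-f at J1 fixed by 4)
#5 |J1  (1-jn J1 has f-setter on 4)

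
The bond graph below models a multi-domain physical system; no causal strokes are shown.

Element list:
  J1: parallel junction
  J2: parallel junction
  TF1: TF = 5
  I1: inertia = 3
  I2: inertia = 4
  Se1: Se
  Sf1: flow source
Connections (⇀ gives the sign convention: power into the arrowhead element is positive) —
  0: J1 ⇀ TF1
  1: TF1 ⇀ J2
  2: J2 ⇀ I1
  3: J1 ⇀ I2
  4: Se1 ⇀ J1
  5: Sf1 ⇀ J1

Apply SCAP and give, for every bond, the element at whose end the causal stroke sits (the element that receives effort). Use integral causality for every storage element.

b0 stroke at TF1
b1 stroke at J2
b2 stroke at I1
b3 stroke at I2
b4 stroke at J1
b5 stroke at Sf1

bond 4 stroke→J1  (Se1: effort source, stroke at far end)
bond 5 stroke→Sf1  (Sf1 fixes flow; stroke at Sf1)
bond 0 stroke→TF1  (common-e at J1 fixed by 4)
bond 3 stroke→I2  (J1: bond 4 brought effort, rest push out)
bond 1 stroke→J2  (TF1: transformer flips bond 0)
bond 2 stroke→I1  (common-e at J2 fixed by 1)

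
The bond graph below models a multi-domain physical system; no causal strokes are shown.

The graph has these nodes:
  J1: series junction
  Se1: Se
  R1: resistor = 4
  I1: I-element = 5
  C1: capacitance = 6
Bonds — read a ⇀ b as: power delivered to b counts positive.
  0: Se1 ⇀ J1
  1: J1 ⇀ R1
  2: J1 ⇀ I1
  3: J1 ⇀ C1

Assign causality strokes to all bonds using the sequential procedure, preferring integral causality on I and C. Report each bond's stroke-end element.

#0 stroke→J1
#1 stroke→J1
#2 stroke→I1
#3 stroke→J1

b0 |J1  (Se1 fixes effort; stroke away)
b2 |I1  (I1: I, integral causality)
b1 |J1  (J1 flow already set via bond 2)
b3 |J1  (1-jn J1 has f-setter on 2)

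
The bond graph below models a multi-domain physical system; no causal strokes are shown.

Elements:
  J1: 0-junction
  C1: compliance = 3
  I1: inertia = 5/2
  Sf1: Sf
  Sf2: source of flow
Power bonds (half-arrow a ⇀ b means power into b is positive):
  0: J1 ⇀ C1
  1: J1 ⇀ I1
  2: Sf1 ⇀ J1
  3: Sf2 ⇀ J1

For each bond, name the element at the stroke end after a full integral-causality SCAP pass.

#0 stroke→J1
#1 stroke→I1
#2 stroke→Sf1
#3 stroke→Sf2

b2 →Sf1  (source Sf1 imposes f)
b3 →Sf2  (Sf2 fixes flow; stroke at Sf2)
b0 →J1  (C1 outputs effort q/C1)
b1 →I1  (J1 effort already set via bond 0)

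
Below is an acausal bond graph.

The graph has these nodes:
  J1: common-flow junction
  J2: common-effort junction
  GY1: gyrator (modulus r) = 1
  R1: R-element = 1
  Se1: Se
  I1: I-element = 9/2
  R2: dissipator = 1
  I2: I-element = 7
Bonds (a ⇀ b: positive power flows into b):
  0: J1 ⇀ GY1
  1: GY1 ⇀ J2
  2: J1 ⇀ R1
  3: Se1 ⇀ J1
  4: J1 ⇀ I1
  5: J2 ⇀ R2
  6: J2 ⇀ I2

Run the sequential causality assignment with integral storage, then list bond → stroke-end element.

b3 |J1  (source Se1 imposes e)
b4 |I1  (I1: I, integral causality)
b0 |J1  (common-f at J1 fixed by 4)
b2 |J1  (J1 flow already set via bond 4)
b1 |J2  (GY1: gyrator matches bond 0)
b5 |R2  (J2: bond 1 brought effort, rest push out)
b6 |I2  (J2: bond 1 brought effort, rest push out)

β0 |J1
β1 |J2
β2 |J1
β3 |J1
β4 |I1
β5 |R2
β6 |I2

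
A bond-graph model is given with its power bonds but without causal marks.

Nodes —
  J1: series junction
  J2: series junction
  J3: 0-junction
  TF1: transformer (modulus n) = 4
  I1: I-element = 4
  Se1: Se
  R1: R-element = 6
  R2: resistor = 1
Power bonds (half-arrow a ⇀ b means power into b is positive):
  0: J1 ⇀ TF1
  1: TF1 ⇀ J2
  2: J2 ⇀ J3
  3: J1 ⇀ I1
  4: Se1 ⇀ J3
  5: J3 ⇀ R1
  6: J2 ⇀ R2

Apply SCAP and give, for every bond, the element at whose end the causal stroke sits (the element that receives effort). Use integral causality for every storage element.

b4 stroke→J3  (Se1: effort source, stroke at far end)
b2 stroke→J2  (J3: bond 4 brought effort, rest push out)
b5 stroke→R1  (common-e at J3 fixed by 4)
b3 stroke→I1  (I1 outputs flow p/I1)
b0 stroke→J1  (J1: bond 3 brought flow, rest push out)
b1 stroke→TF1  (TF1: transformer flips bond 0)
b6 stroke→J2  (1-jn J2 has f-setter on 1)

β0 stroke at J1
β1 stroke at TF1
β2 stroke at J2
β3 stroke at I1
β4 stroke at J3
β5 stroke at R1
β6 stroke at J2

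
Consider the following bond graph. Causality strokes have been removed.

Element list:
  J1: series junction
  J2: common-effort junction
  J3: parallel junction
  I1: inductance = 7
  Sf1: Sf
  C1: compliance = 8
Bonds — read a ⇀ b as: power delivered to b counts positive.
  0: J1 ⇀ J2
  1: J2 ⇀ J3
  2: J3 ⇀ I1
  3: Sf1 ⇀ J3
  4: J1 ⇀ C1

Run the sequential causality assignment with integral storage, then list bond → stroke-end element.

b3 stroke→Sf1  (Sf1: flow source, stroke at near end)
b2 stroke→I1  (I1: I, integral causality)
b1 stroke→J3  (closing 0-jn rule on J3)
b0 stroke→J2  (J2 needs exactly one e-in)
b4 stroke→J1  (common-f at J1 fixed by 0)

β0 stroke→J2
β1 stroke→J3
β2 stroke→I1
β3 stroke→Sf1
β4 stroke→J1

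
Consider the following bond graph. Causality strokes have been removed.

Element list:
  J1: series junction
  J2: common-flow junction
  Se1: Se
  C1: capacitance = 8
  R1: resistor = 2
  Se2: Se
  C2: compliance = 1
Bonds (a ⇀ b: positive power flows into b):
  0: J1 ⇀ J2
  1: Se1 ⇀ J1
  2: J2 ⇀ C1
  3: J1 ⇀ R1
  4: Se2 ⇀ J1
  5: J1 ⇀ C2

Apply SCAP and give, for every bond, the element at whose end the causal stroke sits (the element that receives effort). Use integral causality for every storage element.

β1 stroke→J1  (source Se1 imposes e)
β4 stroke→J1  (Se2: effort source, stroke at far end)
β2 stroke→J2  (C1 outputs effort q/C1)
β0 stroke→J1  (only one flow-in slot at J2)
β5 stroke→J1  (prefer integral on C2)
β3 stroke→R1  (J1: last free bond brings flow in)

β0 →J1
β1 →J1
β2 →J2
β3 →R1
β4 →J1
β5 →J1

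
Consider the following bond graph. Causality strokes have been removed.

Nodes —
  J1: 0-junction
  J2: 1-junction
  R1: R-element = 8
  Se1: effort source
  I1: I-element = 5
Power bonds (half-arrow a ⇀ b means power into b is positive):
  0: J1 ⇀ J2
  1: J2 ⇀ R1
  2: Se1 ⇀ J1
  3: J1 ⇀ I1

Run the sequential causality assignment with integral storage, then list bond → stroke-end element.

#2 stroke at J1  (Se1 (Se) sets effort on bond)
#0 stroke at J2  (0-jn J1 has e-setter on 2)
#3 stroke at I1  (J1 effort already set via bond 2)
#1 stroke at R1  (only one flow-in slot at J2)

b0 →J2
b1 →R1
b2 →J1
b3 →I1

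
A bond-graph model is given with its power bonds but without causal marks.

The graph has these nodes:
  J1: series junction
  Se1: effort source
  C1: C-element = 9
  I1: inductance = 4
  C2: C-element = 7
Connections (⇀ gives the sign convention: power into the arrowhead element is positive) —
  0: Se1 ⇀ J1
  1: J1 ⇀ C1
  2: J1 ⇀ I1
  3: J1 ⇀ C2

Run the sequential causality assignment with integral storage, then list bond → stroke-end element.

#0 stroke at J1
#1 stroke at J1
#2 stroke at I1
#3 stroke at J1

#0 stroke→J1  (Se1: effort source, stroke at far end)
#1 stroke→J1  (C1 outputs effort q/C1)
#2 stroke→I1  (I1: I, integral causality)
#3 stroke→J1  (1-jn J1 has f-setter on 2)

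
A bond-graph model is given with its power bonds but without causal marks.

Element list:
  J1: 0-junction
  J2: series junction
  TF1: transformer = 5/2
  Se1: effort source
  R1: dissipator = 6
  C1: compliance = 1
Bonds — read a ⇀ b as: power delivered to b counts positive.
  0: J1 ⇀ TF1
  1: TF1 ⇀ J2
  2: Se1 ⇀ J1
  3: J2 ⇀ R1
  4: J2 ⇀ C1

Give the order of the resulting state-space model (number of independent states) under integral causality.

1  (C1 all integral)

#2 →J1  (Se1: effort source, stroke at far end)
#0 →TF1  (common-e at J1 fixed by 2)
#1 →J2  (TF TF1: opposite of bond 0)
#4 →J2  (C1 integral (e out))
#3 →R1  (only one flow-in slot at J2)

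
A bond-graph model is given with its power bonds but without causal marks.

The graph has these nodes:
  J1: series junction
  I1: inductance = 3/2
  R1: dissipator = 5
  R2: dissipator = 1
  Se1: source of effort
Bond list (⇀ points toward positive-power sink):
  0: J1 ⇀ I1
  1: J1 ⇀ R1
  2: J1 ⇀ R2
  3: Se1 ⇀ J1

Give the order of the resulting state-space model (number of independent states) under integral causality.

1  (I1 all integral)

β3 stroke at J1  (Se1 (Se) sets effort on bond)
β0 stroke at I1  (prefer integral on I1)
β1 stroke at J1  (J1 flow already set via bond 0)
β2 stroke at J1  (J1: bond 0 brought flow, rest push out)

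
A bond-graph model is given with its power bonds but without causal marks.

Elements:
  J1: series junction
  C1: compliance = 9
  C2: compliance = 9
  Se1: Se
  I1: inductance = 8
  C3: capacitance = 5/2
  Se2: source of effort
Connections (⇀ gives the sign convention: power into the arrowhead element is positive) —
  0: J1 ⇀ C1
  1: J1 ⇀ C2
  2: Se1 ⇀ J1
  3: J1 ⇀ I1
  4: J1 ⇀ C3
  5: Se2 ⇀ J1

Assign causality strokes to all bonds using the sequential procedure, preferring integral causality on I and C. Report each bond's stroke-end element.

bond 2 stroke at J1  (Se1: effort source, stroke at far end)
bond 5 stroke at J1  (Se2 fixes effort; stroke away)
bond 0 stroke at J1  (C1 integral (e out))
bond 1 stroke at J1  (C2 outputs effort q/C2)
bond 3 stroke at I1  (I1: I, integral causality)
bond 4 stroke at J1  (J1 flow already set via bond 3)

bond 0 |J1
bond 1 |J1
bond 2 |J1
bond 3 |I1
bond 4 |J1
bond 5 |J1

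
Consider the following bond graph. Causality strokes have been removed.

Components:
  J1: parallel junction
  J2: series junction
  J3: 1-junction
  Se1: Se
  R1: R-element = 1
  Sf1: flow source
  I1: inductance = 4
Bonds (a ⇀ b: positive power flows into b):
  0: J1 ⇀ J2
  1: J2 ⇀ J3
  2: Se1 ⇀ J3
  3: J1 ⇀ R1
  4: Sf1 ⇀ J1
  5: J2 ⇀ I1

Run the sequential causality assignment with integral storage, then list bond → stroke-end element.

β2 |J3  (source Se1 imposes e)
β4 |Sf1  (Sf1 (Sf) sets flow on bond)
β1 |J2  (closing 1-jn rule on J3)
β5 |I1  (prefer integral on I1)
β0 |J2  (J2: bond 5 brought flow, rest push out)
β3 |J1  (J1 needs exactly one e-in)

b0 |J2
b1 |J2
b2 |J3
b3 |J1
b4 |Sf1
b5 |I1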